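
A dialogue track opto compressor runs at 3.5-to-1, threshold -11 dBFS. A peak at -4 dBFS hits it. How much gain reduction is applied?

-4 dBFS exceeds the threshold by 7 dB.
After 3.5:1 compression the overshoot becomes 7/3.5 = 2 dB.
GR = overshoot in − overshoot out = 7 − 2 = 5 dB.

5 dB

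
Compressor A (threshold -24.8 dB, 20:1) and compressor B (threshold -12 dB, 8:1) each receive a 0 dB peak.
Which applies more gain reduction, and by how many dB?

A, by 13.06 dB

A: 24.8 dB over, compressed to 1.24 dB over, so 23.56 dB of GR.
B: 12 dB over, compressed to 1.5 dB over, so 10.5 dB of GR.
A applies 13.06 dB more gain reduction.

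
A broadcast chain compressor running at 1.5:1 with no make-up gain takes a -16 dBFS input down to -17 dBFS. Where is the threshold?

-19 dBFS

Input is 3 dB above T (since output overshoot × R = input overshoot: (-17 − T)·1.5 = -16 − T gives T = -19 dBFS).
Check: -19 + (-16 − (-19))/1.5 = -19 + 2 = -17 dBFS. ✓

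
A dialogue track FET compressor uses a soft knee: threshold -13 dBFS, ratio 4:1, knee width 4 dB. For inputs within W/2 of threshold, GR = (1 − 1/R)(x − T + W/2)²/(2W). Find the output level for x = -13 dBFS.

-13.375 dBFS

x − T + W/2 = -13 − (-13) + 2 = 2.
GR = (1 − 1/4) × 2² / 8 = 0.75 × 4 / 8 = 0.375 dB.
Output = -13 − 0.375 = -13.375 dBFS.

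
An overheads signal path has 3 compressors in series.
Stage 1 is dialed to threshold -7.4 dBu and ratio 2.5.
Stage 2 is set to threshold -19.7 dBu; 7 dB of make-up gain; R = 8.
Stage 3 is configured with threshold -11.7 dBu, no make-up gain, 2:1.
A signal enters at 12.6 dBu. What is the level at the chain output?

Stage 1: overshoot 20 dB → 20/2.5 = 8 dB → 0.6 dBu.
Stage 2: 20.3 dB above -19.7 dBu, reduced 8:1 to 2.5375 dB above → -17.1625 dBu; +7 dB make-up → -10.1625 dBu.
Stage 3: 1.5375 dB above -11.7 dBu, reduced 2:1 to 0.76875 dB above → -10.93125 dBu.

-10.93125 dBu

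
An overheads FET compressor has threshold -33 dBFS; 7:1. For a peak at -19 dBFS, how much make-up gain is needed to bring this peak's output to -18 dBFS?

Without make-up, output = threshold + overshoot/7 = -33 + 2 = -31 dBFS.
Gap to target: 13 dB.

13 dB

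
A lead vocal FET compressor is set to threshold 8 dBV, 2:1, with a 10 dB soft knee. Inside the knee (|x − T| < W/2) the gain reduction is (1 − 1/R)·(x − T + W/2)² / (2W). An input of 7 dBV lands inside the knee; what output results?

6.6 dBV

x − T + W/2 = 7 − 8 + 5 = 4.
GR = (1 − 1/2) × 4² / 20 = 0.5 × 16 / 20 = 0.4 dB.
Output = 7 − 0.4 = 6.6 dBV.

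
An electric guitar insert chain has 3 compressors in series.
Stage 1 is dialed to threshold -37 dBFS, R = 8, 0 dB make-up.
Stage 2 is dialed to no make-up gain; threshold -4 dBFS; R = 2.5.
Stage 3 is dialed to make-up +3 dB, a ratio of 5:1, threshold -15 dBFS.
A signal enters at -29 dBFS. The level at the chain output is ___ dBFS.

Stage 1: 8 dB above -37 dBFS, reduced 8:1 to 1 dB above → -36 dBFS.
Stage 2: -36 dBFS is at or below the -4 dBFS threshold — no compression; output -36 dBFS.
Stage 3: below threshold (-36 ≤ -15); passes unchanged; make-up brings it to -33 dBFS.

-33 dBFS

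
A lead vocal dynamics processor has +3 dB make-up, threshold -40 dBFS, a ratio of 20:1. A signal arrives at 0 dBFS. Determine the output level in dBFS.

-35 dBFS

0 dBFS sits 40 dB over threshold.
The 40 dB excess becomes 2 dB after 20:1 reduction.
So the level is -40 + 2 = -38 dBFS; make-up adds 3 dB, giving -35 dBFS.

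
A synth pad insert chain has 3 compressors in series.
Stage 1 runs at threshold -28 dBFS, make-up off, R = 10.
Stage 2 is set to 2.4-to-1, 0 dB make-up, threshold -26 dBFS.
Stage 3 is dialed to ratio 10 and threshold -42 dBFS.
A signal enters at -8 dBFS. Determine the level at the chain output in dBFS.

Stage 1: overshoot 20 dB → 20/10 = 2 dB → -26 dBFS.
Stage 2: -26 dBFS ≤ -26 dBFS, so stage 2 doesn't engage; output -26 dBFS.
Stage 3: overshoot 16 dB → 16/10 = 1.6 dB → -40.4 dBFS.

-40.4 dBFS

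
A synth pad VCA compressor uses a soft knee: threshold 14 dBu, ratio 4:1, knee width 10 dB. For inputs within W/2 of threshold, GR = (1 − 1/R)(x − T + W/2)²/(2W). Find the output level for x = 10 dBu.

x − T + W/2 = 10 − 14 + 5 = 1.
GR = (1 − 1/4) × 1² / 20 = 0.75 × 1 / 20 = 0.0375 dB.
Output = 10 − 0.0375 = 9.9625 dBu.

9.9625 dBu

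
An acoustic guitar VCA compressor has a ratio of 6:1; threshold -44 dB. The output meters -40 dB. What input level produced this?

-20 dB

That's 4 dB above the -44 dB threshold.
Before 6:1 compression the overshoot was 4 × 6 = 24 dB, so input = -44 + 24 = -20 dB.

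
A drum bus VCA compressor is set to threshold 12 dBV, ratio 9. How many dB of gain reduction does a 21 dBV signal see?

8 dB

Overshoot = 21 − 12 = 9 dB.
After 9:1 compression the overshoot becomes 9/9 = 1 dB.
So the signal is attenuated by 9 − 1 = 8 dB.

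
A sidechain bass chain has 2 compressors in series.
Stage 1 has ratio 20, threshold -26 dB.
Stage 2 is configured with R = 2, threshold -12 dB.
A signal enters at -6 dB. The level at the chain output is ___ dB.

Stage 1: overshoot 20 dB → 20/20 = 1 dB → -25 dB.
Stage 2: below threshold (-25 ≤ -12); passes unchanged; output -25 dB.

-25 dB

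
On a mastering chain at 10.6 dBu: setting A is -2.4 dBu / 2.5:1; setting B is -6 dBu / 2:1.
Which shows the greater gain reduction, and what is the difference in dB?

A: 13 dB over, compressed to 5.2 dB over, so 7.8 dB of GR.
B: 16.6 dB over, compressed to 8.3 dB over, so 8.3 dB of GR.
B applies 0.5 dB more gain reduction.

B, by 0.5 dB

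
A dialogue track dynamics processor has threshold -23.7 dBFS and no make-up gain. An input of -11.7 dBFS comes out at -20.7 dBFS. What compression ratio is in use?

4:1

Input overshoot = -11.7 − (-23.7) = 12 dB; output overshoot = -20.7 − (-23.7) = 3 dB.
Ratio = 12 / 3 = 4.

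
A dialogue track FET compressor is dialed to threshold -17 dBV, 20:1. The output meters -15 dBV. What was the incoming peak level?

Post-compression overshoot = -15 − (-17) = 2 dB.
Undo the ratio: input overshoot = 2 × 20 = 40 dB, giving input = 23 dBV.

23 dBV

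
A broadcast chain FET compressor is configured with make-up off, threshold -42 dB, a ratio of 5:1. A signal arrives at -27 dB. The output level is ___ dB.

Overshoot: -27 − (-42) = 15 dB.
The 15 dB excess becomes 3 dB after 5:1 reduction.
Output = -42 + 3 = -39 dB.

-39 dB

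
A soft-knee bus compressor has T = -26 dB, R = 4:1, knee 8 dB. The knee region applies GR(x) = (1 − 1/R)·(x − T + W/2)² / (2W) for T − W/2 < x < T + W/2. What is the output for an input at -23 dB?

x − T + W/2 = -23 − (-26) + 4 = 7.
GR = (1 − 1/4) × 7² / 16 = 0.75 × 49 / 16 = 2.296875 dB.
Output = -23 − 2.296875 = -25.296875 dB.

-25.296875 dB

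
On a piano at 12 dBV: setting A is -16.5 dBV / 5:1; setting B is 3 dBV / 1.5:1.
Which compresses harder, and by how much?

A, by 19.8 dB

A: GR = 28.5 − 28.5/5 = 22.8 dB.
B: GR = 9 − 9/1.5 = 3 dB.
A reduces 19.8 dB more.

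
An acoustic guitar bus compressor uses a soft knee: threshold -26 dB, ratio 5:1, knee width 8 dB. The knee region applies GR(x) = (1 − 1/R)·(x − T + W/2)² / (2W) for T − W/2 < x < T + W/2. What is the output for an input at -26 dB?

x − T + W/2 = -26 − (-26) + 4 = 4.
GR = (1 − 1/5) × 4² / 16 = 0.8 × 16 / 16 = 0.8 dB.
Output = -26 − 0.8 = -26.8 dB.

-26.8 dB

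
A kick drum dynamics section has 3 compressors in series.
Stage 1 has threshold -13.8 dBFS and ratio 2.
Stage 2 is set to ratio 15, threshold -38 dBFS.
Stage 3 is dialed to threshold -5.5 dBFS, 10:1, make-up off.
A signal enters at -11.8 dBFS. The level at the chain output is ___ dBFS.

-36.32 dBFS

Stage 1: overshoot 2 dB → 2/2 = 1 dB → -12.8 dBFS.
Stage 2: overshoot 25.2 dB → 25.2/15 = 1.68 dB → -36.32 dBFS.
Stage 3: -36.32 dBFS ≤ -5.5 dBFS, so stage 3 doesn't engage; output -36.32 dBFS.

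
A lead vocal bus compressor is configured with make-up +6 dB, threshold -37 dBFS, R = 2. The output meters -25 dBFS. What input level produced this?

Remove make-up: -25 − 6 = -31 dBFS.
The compressed level sits -31 − (-37) = 6 dB over threshold.
Undo the ratio: input overshoot = 6 × 2 = 12 dB, giving input = -25 dBFS.

-25 dBFS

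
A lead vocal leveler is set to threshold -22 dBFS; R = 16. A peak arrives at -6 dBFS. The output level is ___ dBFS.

Overshoot: -6 − (-22) = 16 dB.
The 16 dB excess becomes 1 dB after 16:1 reduction.
Output = -22 + 1 = -21 dBFS.

-21 dBFS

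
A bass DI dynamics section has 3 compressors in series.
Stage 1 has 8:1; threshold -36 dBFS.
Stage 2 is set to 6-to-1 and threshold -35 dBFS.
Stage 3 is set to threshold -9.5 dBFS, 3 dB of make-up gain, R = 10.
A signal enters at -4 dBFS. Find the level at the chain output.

-31.5 dBFS

Stage 1: overshoot 32 dB → 32/8 = 4 dB → -32 dBFS.
Stage 2: overshoot 3 dB → 3/6 = 0.5 dB → -34.5 dBFS.
Stage 3: below threshold (-34.5 ≤ -9.5); passes unchanged; make-up brings it to -31.5 dBFS.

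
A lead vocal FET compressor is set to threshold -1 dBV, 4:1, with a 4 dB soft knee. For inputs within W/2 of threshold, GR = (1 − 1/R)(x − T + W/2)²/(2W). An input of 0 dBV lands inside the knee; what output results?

x − T + W/2 = 0 − (-1) + 2 = 3.
GR = (1 − 1/4) × 3² / 8 = 0.75 × 9 / 8 = 0.84375 dB.
Output = 0 − 0.84375 = -0.84375 dBV.

-0.84375 dBV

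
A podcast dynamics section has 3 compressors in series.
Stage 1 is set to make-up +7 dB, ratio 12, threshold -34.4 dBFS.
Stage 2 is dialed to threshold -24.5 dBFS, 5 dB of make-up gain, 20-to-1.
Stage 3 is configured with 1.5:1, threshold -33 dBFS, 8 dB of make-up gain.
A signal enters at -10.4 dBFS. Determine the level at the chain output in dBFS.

Stage 1: 24 dB above -34.4 dBFS, reduced 12:1 to 2 dB above → -32.4 dBFS; +7 dB make-up → -25.4 dBFS.
Stage 2: -25.4 dBFS ≤ -24.5 dBFS, so stage 2 doesn't engage; make-up brings it to -20.4 dBFS.
Stage 3: -20.4 dBFS is 12.6 dB over -33 dBFS; at 1.5:1 that becomes 8.4 dB over, giving -24.6 dBFS; +8 dB make-up → -16.6 dBFS.

-16.6 dBFS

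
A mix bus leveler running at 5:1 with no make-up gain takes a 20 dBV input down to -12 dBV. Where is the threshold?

Input is 40 dB above T (since output overshoot × R = input overshoot: (-12 − T)·5 = 20 − T gives T = -20 dBV).
Check: -20 + (20 − (-20))/5 = -20 + 8 = -12 dBV. ✓

-20 dBV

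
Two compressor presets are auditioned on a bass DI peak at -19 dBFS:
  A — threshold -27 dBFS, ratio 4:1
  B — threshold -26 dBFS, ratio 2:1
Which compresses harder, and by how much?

A, by 2.5 dB

A: GR = 8 − 8/4 = 6 dB.
B: GR = 7 − 7/2 = 3.5 dB.
Difference: 2.5 dB in favour of A.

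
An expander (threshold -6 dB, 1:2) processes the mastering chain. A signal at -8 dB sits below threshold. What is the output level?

The input is 2 dB below the -6 dB threshold.
A 1:2 expander multiplies undershoot by 2: 2 × 2 = 4 dB below threshold.
Output = -6 − 4 = -10 dB.

-10 dB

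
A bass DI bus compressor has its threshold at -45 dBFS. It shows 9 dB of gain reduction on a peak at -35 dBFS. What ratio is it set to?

Input overshoot = -35 − (-45) = 10 dB.
Output overshoot = 10 − 9 = 1 dB.
Ratio = input overshoot / output overshoot = 10 / 1 = 10.

10:1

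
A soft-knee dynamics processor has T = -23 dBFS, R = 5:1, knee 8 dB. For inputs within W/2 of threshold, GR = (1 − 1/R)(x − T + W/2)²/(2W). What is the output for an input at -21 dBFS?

x − T + W/2 = -21 − (-23) + 4 = 6.
GR = (1 − 1/5) × 6² / 16 = 0.8 × 36 / 16 = 1.8 dB.
Output = -21 − 1.8 = -22.8 dBFS.

-22.8 dBFS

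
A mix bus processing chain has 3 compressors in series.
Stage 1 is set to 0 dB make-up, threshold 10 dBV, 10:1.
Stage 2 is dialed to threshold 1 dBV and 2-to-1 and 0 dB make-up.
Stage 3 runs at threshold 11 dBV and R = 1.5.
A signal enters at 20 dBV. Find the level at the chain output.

Stage 1: 10 dB above 10 dBV, reduced 10:1 to 1 dB above → 11 dBV.
Stage 2: 11 dBV is 10 dB over 1 dBV; at 2:1 that becomes 5 dB over, giving 6 dBV.
Stage 3: below threshold (6 ≤ 11); passes unchanged; output 6 dBV.

6 dBV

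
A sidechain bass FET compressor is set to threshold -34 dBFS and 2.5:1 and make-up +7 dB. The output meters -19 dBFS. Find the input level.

-14 dBFS

Before make-up, the level was -19 − 7 = -26 dBFS.
Post-compression overshoot = -26 − (-34) = 8 dB.
Input overshoot = R × output overshoot = 20 dB → input = -34 + 20 = -14 dBFS.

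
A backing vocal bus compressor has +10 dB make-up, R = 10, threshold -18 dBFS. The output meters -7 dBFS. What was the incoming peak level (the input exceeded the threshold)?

Stripping the +10 dB make-up gives -17 dBFS at the gain stage.
Post-compression overshoot = -17 − (-18) = 1 dB.
Before 10:1 compression the overshoot was 1 × 10 = 10 dB, so input = -18 + 10 = -8 dBFS.

-8 dBFS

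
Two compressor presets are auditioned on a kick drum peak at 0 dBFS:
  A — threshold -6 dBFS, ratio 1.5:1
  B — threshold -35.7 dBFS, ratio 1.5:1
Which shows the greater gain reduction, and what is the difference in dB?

A: overshoot 6 dB → output overshoot 4 dB → GR 2 dB.
B: overshoot 35.7 dB → output overshoot 23.8 dB → GR 11.9 dB.
B applies 9.9 dB more gain reduction.

B, by 9.9 dB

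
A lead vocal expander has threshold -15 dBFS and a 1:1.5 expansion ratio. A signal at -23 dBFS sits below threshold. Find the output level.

-27 dBFS

Below threshold, a 1:1.5 expander applies gain = (1.5−1)×(T − x) of attenuation.
(1.5−1) × 8 = 4 dB, so output = -23 − 4 = -27 dBFS.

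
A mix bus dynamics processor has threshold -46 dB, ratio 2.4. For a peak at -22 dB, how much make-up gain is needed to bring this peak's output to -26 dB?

Overshoot 24 dB → 24/2.4 = 10 dB after compression, so the compressed level is -46 + 10 = -36 dB.
Make-up = target − compressed = -26 − (-36) = 10 dB.

10 dB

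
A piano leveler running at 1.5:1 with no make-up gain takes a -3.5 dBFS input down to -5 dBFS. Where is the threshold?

-8 dBFS

Input is 4.5 dB above T (since output overshoot × R = input overshoot: (-5 − T)·1.5 = -3.5 − T gives T = -8 dBFS).
Check: -8 + (-3.5 − (-8))/1.5 = -8 + 3 = -5 dBFS. ✓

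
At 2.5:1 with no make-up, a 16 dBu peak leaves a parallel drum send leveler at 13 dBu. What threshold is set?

Let T be the threshold. Output overshoot = (input overshoot)/R, so 13 − T = (16 − T)/2.5.
2.5·(13 − T) = 16 − T → 1.5·T = 32.5 − 16 = 16.5.
T = 16.5/1.5 = 11 dBu.

11 dBu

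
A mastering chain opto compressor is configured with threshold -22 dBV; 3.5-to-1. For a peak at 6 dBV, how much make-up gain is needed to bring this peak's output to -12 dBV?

2 dB

Overshoot 28 dB → 28/3.5 = 8 dB after compression, so the compressed level is -22 + 8 = -14 dBV.
Make-up = target − compressed = -12 − (-14) = 2 dB.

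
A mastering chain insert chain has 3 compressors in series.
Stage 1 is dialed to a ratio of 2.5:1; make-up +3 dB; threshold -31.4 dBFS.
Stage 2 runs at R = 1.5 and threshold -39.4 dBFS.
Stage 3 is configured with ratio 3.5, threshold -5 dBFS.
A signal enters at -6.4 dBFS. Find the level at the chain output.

Stage 1: 25 dB above -31.4 dBFS, reduced 2.5:1 to 10 dB above → -21.4 dBFS; +3 dB make-up → -18.4 dBFS.
Stage 2: -18.4 dBFS is 21 dB over -39.4 dBFS; at 1.5:1 that becomes 14 dB over, giving -25.4 dBFS.
Stage 3: below threshold (-25.4 ≤ -5); passes unchanged; output -25.4 dBFS.

-25.4 dBFS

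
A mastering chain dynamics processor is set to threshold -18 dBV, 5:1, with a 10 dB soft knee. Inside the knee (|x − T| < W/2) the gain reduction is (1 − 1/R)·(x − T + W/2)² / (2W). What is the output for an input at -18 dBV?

x − T + W/2 = -18 − (-18) + 5 = 5.
GR = (1 − 1/5) × 5² / 20 = 0.8 × 25 / 20 = 1 dB.
Output = -18 − 1 = -19 dBV.

-19 dBV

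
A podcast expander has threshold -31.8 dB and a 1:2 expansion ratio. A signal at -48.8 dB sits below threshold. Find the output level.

-65.8 dB

The input is 17 dB below the -31.8 dB threshold.
A 1:2 expander multiplies undershoot by 2: 17 × 2 = 34 dB below threshold.
Output = -31.8 − 34 = -65.8 dB.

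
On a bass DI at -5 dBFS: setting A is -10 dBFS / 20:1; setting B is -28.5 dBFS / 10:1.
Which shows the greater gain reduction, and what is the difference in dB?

B, by 16.4 dB

A: 5 dB over, compressed to 0.25 dB over, so 4.75 dB of GR.
B: 23.5 dB over, compressed to 2.35 dB over, so 21.15 dB of GR.
Difference: 16.4 dB in favour of B.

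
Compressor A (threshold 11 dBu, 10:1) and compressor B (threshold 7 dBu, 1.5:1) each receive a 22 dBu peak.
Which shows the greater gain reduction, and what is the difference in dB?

A, by 4.9 dB

A: 11 dB over, compressed to 1.1 dB over, so 9.9 dB of GR.
B: 15 dB over, compressed to 10 dB over, so 5 dB of GR.
A applies 4.9 dB more gain reduction.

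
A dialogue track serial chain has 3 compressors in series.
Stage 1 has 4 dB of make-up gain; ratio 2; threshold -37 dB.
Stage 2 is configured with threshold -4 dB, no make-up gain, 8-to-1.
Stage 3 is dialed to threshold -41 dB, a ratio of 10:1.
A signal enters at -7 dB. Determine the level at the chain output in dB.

Stage 1: 30 dB above -37 dB, reduced 2:1 to 15 dB above → -22 dB; +4 dB make-up → -18 dB.
Stage 2: -18 dB is at or below the -4 dB threshold — no compression; output -18 dB.
Stage 3: overshoot 23 dB → 23/10 = 2.3 dB → -38.7 dB.

-38.7 dB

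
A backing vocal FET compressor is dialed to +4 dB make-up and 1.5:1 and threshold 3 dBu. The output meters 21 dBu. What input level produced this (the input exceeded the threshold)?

Before make-up, the level was 21 − 4 = 17 dBu.
The compressed level sits 17 − 3 = 14 dB over threshold.
Input overshoot = R × output overshoot = 21 dB → input = 3 + 21 = 24 dBu.

24 dBu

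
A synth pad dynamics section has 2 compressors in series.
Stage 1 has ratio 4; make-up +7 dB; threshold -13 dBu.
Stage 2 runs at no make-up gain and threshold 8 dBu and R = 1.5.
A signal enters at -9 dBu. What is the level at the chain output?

Stage 1: 4 dB above -13 dBu, reduced 4:1 to 1 dB above → -12 dBu; +7 dB make-up → -5 dBu.
Stage 2: below threshold (-5 ≤ 8); passes unchanged; output -5 dBu.

-5 dBu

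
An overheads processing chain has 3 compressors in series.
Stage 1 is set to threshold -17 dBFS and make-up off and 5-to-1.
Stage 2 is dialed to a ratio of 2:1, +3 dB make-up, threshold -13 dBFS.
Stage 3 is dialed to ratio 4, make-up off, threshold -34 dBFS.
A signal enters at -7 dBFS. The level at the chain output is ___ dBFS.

Stage 1: 10 dB above -17 dBFS, reduced 5:1 to 2 dB above → -15 dBFS.
Stage 2: -15 dBFS is at or below the -13 dBFS threshold — no compression; make-up brings it to -12 dBFS.
Stage 3: overshoot 22 dB → 22/4 = 5.5 dB → -28.5 dBFS.

-28.5 dBFS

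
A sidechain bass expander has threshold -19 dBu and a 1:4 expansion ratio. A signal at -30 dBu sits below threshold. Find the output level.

-63 dBu

The input is 11 dB below the -19 dBu threshold.
A 1:4 expander multiplies undershoot by 4: 11 × 4 = 44 dB below threshold.
Output = -19 − 44 = -63 dBu.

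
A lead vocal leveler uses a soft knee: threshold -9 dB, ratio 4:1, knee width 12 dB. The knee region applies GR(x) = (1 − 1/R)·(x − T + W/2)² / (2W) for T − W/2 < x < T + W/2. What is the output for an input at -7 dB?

x − T + W/2 = -7 − (-9) + 6 = 8.
GR = (1 − 1/4) × 8² / 24 = 0.75 × 64 / 24 = 2 dB.
Output = -7 − 2 = -9 dB.

-9 dB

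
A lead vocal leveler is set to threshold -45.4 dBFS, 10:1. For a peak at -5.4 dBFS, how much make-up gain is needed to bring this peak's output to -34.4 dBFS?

7 dB

The peak compresses to -45.4 + 40/10 = -41.4 dBFS.
To reach -34.4 dBFS requires -34.4 − (-41.4) = 7 dB of make-up.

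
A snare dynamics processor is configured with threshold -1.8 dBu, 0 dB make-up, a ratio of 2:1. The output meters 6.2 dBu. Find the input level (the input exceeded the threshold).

14.2 dBu

That's 8 dB above the -1.8 dBu threshold.
Undo the ratio: input overshoot = 8 × 2 = 16 dB, giving input = 14.2 dBu.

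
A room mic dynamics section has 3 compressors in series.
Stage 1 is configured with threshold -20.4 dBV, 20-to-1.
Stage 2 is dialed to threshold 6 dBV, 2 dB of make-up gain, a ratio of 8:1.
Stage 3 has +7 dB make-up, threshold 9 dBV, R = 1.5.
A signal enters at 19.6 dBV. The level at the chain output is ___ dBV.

-9.4 dBV

Stage 1: 40 dB above -20.4 dBV, reduced 20:1 to 2 dB above → -18.4 dBV.
Stage 2: -18.4 dBV ≤ 6 dBV, so stage 2 doesn't engage; make-up brings it to -16.4 dBV.
Stage 3: -16.4 dBV is at or below the 9 dBV threshold — no compression; make-up brings it to -9.4 dBV.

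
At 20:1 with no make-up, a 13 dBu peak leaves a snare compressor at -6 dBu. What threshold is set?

Input is 20 dB above T (since output overshoot × R = input overshoot: (-6 − T)·20 = 13 − T gives T = -7 dBu).
Check: -7 + (13 − (-7))/20 = -7 + 1 = -6 dBu. ✓

-7 dBu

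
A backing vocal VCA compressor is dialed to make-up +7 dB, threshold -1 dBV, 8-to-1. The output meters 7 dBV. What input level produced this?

Stripping the +7 dB make-up gives 0 dBV at the gain stage.
That's 1 dB above the -1 dBV threshold.
Input overshoot = R × output overshoot = 8 dB → input = -1 + 8 = 7 dBV.

7 dBV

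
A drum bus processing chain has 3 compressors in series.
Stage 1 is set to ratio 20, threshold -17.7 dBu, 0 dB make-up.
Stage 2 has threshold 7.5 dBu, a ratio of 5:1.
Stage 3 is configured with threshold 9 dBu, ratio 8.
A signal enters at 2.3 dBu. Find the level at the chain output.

-16.7 dBu

Stage 1: overshoot 20 dB → 20/20 = 1 dB → -16.7 dBu.
Stage 2: below threshold (-16.7 ≤ 7.5); passes unchanged; output -16.7 dBu.
Stage 3: -16.7 dBu is at or below the 9 dBu threshold — no compression; output -16.7 dBu.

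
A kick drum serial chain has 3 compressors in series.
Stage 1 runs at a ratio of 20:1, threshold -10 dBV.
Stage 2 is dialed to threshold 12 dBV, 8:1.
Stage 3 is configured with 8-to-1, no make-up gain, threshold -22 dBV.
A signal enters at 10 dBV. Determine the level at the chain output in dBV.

-20.375 dBV

Stage 1: 10 dBV is 20 dB over -10 dBV; at 20:1 that becomes 1 dB over, giving -9 dBV.
Stage 2: -9 dBV is at or below the 12 dBV threshold — no compression; output -9 dBV.
Stage 3: overshoot 13 dB → 13/8 = 1.625 dB → -20.375 dBV.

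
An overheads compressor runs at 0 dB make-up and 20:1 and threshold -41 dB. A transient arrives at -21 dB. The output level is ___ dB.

-40 dB

Overshoot: -21 − (-41) = 20 dB.
At 20:1 the overshoot is divided by 20, leaving 1 dB above threshold.
That puts the output at -40 dB.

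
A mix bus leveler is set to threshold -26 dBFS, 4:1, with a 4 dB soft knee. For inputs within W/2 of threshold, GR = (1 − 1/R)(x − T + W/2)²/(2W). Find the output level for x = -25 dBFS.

-25.84375 dBFS

x − T + W/2 = -25 − (-26) + 2 = 3.
GR = (1 − 1/4) × 3² / 8 = 0.75 × 9 / 8 = 0.84375 dB.
Output = -25 − 0.84375 = -25.84375 dBFS.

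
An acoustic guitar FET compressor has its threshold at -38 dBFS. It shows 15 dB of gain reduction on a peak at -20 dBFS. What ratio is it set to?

Input overshoot = -20 − (-38) = 18 dB.
Output overshoot = 18 − 15 = 3 dB.
Ratio = input overshoot / output overshoot = 18 / 3 = 6.

6:1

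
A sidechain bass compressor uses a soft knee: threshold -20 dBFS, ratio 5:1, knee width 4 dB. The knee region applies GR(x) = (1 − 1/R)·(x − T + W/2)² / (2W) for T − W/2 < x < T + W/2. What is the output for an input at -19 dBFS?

x − T + W/2 = -19 − (-20) + 2 = 3.
GR = (1 − 1/5) × 3² / 8 = 0.8 × 9 / 8 = 0.9 dB.
Output = -19 − 0.9 = -19.9 dBFS.

-19.9 dBFS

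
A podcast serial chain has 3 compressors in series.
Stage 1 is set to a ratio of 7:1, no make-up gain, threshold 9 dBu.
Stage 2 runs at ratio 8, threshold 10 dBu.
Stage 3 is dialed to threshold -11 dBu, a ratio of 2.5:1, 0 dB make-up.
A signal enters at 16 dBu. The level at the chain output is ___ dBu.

Stage 1: overshoot 7 dB → 7/7 = 1 dB → 10 dBu.
Stage 2: below threshold (10 ≤ 10); passes unchanged; output 10 dBu.
Stage 3: overshoot 21 dB → 21/2.5 = 8.4 dB → -2.6 dBu.

-2.6 dBu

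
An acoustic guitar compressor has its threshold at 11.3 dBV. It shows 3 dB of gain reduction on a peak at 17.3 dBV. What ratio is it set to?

2:1

Input overshoot = 17.3 − 11.3 = 6 dB.
Output overshoot = 6 − 3 = 3 dB.
Ratio = input overshoot / output overshoot = 6 / 3 = 2.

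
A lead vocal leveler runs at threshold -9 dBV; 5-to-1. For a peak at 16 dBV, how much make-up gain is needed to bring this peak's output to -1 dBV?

The peak compresses to -9 + 25/5 = -4 dBV.
To reach -1 dBV requires -1 − (-4) = 3 dB of make-up.

3 dB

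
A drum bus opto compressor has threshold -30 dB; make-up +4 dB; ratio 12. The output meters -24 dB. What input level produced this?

Stripping the +4 dB make-up gives -28 dB at the gain stage.
That's 2 dB above the -30 dB threshold.
Input overshoot = R × output overshoot = 24 dB → input = -30 + 24 = -6 dB.

-6 dB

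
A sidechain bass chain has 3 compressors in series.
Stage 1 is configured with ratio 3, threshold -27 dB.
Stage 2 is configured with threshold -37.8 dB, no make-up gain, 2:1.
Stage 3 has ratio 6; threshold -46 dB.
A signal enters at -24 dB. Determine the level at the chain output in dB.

-43.65 dB

Stage 1: -24 dB is 3 dB over -27 dB; at 3:1 that becomes 1 dB over, giving -26 dB.
Stage 2: -26 dB is 11.8 dB over -37.8 dB; at 2:1 that becomes 5.9 dB over, giving -31.9 dB.
Stage 3: overshoot 14.1 dB → 14.1/6 = 2.35 dB → -43.65 dB.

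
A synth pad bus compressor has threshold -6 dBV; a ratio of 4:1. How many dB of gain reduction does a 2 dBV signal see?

6 dB

2 dBV exceeds the threshold by 8 dB.
A 4:1 ratio leaves 2 dB of that excess.
GR = overshoot in − overshoot out = 8 − 2 = 6 dB.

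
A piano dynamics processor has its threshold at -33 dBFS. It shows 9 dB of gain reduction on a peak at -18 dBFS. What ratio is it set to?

Input overshoot = -18 − (-33) = 15 dB.
Output overshoot = 15 − 9 = 6 dB.
Ratio = input overshoot / output overshoot = 15 / 6 = 2.5.

2.5:1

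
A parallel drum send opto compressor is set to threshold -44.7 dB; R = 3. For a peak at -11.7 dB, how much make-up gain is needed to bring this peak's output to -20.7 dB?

13 dB

Overshoot 33 dB → 33/3 = 11 dB after compression, so the compressed level is -44.7 + 11 = -33.7 dB.
Make-up = target − compressed = -20.7 − (-33.7) = 13 dB.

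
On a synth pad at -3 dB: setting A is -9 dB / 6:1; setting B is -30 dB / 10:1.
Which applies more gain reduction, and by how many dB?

A: 6 dB over, compressed to 1 dB over, so 5 dB of GR.
B: 27 dB over, compressed to 2.7 dB over, so 24.3 dB of GR.
B reduces 19.3 dB more.

B, by 19.3 dB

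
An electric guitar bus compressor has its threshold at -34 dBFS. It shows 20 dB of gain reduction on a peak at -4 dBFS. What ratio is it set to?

3:1

Input overshoot = -4 − (-34) = 30 dB.
Output overshoot = 30 − 20 = 10 dB.
Ratio = input overshoot / output overshoot = 30 / 10 = 3.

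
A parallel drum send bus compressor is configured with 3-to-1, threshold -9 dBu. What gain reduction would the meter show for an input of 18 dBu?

18 dB

The signal is 27 dB above threshold.
A 3:1 ratio leaves 9 dB of that excess.
GR = overshoot in − overshoot out = 27 − 9 = 18 dB.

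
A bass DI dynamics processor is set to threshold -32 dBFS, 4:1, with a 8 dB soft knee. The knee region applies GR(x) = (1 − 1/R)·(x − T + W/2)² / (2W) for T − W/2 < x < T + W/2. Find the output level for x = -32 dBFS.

x − T + W/2 = -32 − (-32) + 4 = 4.
GR = (1 − 1/4) × 4² / 16 = 0.75 × 16 / 16 = 0.75 dB.
Output = -32 − 0.75 = -32.75 dBFS.

-32.75 dBFS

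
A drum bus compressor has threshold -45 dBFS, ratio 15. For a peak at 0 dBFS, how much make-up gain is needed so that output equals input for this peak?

Overshoot 45 dB → 45/15 = 3 dB after compression, so the compressed level is -45 + 3 = -42 dBFS.
Make-up = target − compressed = 0 − (-42) = 42 dB.

42 dB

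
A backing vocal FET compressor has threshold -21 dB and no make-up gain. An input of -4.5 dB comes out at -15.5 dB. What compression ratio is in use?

3:1

Input overshoot = -4.5 − (-21) = 16.5 dB; output overshoot = -15.5 − (-21) = 5.5 dB.
Ratio = 16.5 / 5.5 = 3.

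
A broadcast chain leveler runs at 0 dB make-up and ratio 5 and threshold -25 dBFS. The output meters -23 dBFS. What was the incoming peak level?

The compressed level sits -23 − (-25) = 2 dB over threshold.
Before 5:1 compression the overshoot was 2 × 5 = 10 dB, so input = -25 + 10 = -15 dBFS.

-15 dBFS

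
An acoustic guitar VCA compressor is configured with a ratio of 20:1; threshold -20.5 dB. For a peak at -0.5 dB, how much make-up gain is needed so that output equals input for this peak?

The peak compresses to -20.5 + 20/20 = -19.5 dB.
To reach -0.5 dB requires -0.5 − (-19.5) = 19 dB of make-up.

19 dB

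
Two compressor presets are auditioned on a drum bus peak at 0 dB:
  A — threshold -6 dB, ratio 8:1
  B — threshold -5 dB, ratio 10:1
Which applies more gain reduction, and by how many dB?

A, by 0.75 dB

A: 6 dB over, compressed to 0.75 dB over, so 5.25 dB of GR.
B: 5 dB over, compressed to 0.5 dB over, so 4.5 dB of GR.
Difference: 0.75 dB in favour of A.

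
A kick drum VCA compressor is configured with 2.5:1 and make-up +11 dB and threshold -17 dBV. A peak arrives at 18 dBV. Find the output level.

The input is 35 dB above the -17 dBV threshold.
At 2.5:1 the overshoot is divided by 2.5, leaving 14 dB above threshold.
Output = -17 + 14 = -3 dBV; make-up adds 11 dB, giving 8 dBV.

8 dBV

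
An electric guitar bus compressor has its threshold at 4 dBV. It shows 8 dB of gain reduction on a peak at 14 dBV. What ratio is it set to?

Input overshoot = 14 − 4 = 10 dB.
Output overshoot = 10 − 8 = 2 dB.
Ratio = input overshoot / output overshoot = 10 / 2 = 5.

5:1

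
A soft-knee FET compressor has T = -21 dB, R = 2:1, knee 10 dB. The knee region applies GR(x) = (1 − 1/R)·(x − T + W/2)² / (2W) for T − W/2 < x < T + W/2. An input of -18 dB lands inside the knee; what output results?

x − T + W/2 = -18 − (-21) + 5 = 8.
GR = (1 − 1/2) × 8² / 20 = 0.5 × 64 / 20 = 1.6 dB.
Output = -18 − 1.6 = -19.6 dB.

-19.6 dB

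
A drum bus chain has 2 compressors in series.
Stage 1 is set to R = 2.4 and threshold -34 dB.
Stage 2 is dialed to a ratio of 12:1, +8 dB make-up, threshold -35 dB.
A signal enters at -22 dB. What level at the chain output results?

Stage 1: 12 dB above -34 dB, reduced 2.4:1 to 5 dB above → -29 dB.
Stage 2: -29 dB is 6 dB over -35 dB; at 12:1 that becomes 0.5 dB over, giving -34.5 dB; +8 dB make-up → -26.5 dB.

-26.5 dB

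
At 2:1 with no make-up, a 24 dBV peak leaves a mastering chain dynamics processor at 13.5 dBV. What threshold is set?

Let T be the threshold. Output overshoot = (input overshoot)/R, so 13.5 − T = (24 − T)/2.
2·(13.5 − T) = 24 − T → 1·T = 27 − 24 = 3.
T = 3/1 = 3 dBV.

3 dBV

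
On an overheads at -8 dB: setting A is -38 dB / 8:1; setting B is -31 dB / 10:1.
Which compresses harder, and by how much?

A, by 5.55 dB

A: overshoot 30 dB → output overshoot 3.75 dB → GR 26.25 dB.
B: overshoot 23 dB → output overshoot 2.3 dB → GR 20.7 dB.
Difference: 5.55 dB in favour of A.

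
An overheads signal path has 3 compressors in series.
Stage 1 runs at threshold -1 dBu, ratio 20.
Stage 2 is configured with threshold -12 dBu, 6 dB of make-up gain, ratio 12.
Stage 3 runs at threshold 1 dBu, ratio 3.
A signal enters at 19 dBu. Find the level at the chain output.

-5 dBu

Stage 1: overshoot 20 dB → 20/20 = 1 dB → 0 dBu.
Stage 2: 0 dBu is 12 dB over -12 dBu; at 12:1 that becomes 1 dB over, giving -11 dBu; +6 dB make-up → -5 dBu.
Stage 3: -5 dBu is at or below the 1 dBu threshold — no compression; output -5 dBu.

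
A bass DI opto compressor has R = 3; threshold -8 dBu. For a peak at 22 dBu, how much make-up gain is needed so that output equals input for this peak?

20 dB

Without make-up, output = threshold + overshoot/3 = -8 + 10 = 2 dBu.
Gap to target: 20 dB.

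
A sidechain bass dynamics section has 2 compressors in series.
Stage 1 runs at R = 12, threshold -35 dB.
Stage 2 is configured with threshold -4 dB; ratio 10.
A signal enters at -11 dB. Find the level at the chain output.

Stage 1: -11 dB is 24 dB over -35 dB; at 12:1 that becomes 2 dB over, giving -33 dB.
Stage 2: -33 dB is at or below the -4 dB threshold — no compression; output -33 dB.

-33 dB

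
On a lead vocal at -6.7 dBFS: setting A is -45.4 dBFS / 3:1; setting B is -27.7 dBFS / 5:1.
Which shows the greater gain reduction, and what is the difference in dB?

A, by 9 dB

A: overshoot 38.7 dB → output overshoot 12.9 dB → GR 25.8 dB.
B: overshoot 21 dB → output overshoot 4.2 dB → GR 16.8 dB.
Difference: 9 dB in favour of A.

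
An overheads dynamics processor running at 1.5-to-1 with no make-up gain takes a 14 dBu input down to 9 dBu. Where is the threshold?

-1 dBu

Gain reduction = 14 − 9 = 5 dB; output overshoot = GR / (R − 1) = 5 / 0.5 = 10 dB.
Threshold = output − output overshoot = 9 − 10 = -1 dBu.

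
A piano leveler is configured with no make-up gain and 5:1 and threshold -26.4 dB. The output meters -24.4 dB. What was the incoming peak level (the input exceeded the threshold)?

That's 2 dB above the -26.4 dB threshold.
Before 5:1 compression the overshoot was 2 × 5 = 10 dB, so input = -26.4 + 10 = -16.4 dB.

-16.4 dB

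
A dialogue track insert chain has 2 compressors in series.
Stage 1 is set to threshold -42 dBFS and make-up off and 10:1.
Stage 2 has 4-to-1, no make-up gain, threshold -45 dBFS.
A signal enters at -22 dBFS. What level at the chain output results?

-43.75 dBFS

Stage 1: 20 dB above -42 dBFS, reduced 10:1 to 2 dB above → -40 dBFS.
Stage 2: -40 dBFS is 5 dB over -45 dBFS; at 4:1 that becomes 1.25 dB over, giving -43.75 dBFS.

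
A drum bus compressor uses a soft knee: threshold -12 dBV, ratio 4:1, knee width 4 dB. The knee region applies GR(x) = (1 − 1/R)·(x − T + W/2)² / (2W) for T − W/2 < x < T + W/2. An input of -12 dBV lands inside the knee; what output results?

x − T + W/2 = -12 − (-12) + 2 = 2.
GR = (1 − 1/4) × 2² / 8 = 0.75 × 4 / 8 = 0.375 dB.
Output = -12 − 0.375 = -12.375 dBV.

-12.375 dBV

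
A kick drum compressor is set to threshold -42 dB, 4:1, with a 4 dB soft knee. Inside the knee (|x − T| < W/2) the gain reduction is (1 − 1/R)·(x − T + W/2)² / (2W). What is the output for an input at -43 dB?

-43.09375 dB

x − T + W/2 = -43 − (-42) + 2 = 1.
GR = (1 − 1/4) × 1² / 8 = 0.75 × 1 / 8 = 0.09375 dB.
Output = -43 − 0.09375 = -43.09375 dB.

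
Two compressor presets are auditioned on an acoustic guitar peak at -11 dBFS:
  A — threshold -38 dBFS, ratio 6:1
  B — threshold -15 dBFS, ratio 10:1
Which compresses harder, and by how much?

A, by 18.9 dB

A: overshoot 27 dB → output overshoot 4.5 dB → GR 22.5 dB.
B: overshoot 4 dB → output overshoot 0.4 dB → GR 3.6 dB.
A applies 18.9 dB more gain reduction.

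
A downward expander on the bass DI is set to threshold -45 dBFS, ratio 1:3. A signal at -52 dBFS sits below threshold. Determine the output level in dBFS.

The input is 7 dB below the -45 dBFS threshold.
A 1:3 expander multiplies undershoot by 3: 7 × 3 = 21 dB below threshold.
Output = -45 − 21 = -66 dBFS.

-66 dBFS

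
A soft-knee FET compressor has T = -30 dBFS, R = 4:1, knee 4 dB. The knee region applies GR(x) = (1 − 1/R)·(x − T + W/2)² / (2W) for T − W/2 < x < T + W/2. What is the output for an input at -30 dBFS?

x − T + W/2 = -30 − (-30) + 2 = 2.
GR = (1 − 1/4) × 2² / 8 = 0.75 × 4 / 8 = 0.375 dB.
Output = -30 − 0.375 = -30.375 dBFS.

-30.375 dBFS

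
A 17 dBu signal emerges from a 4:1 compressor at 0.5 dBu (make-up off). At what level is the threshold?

Let T be the threshold. Output overshoot = (input overshoot)/R, so 0.5 − T = (17 − T)/4.
4·(0.5 − T) = 17 − T → 3·T = 2 − 17 = -15.
T = -15/3 = -5 dBu.

-5 dBu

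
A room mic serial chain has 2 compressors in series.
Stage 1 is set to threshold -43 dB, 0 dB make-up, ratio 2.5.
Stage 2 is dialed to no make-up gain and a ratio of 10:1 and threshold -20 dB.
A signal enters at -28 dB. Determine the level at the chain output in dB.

-37 dB

Stage 1: overshoot 15 dB → 15/2.5 = 6 dB → -37 dB.
Stage 2: below threshold (-37 ≤ -20); passes unchanged; output -37 dB.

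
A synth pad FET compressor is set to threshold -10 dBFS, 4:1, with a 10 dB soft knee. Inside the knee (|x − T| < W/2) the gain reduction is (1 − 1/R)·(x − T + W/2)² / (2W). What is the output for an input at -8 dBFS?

-9.8375 dBFS

x − T + W/2 = -8 − (-10) + 5 = 7.
GR = (1 − 1/4) × 7² / 20 = 0.75 × 49 / 20 = 1.8375 dB.
Output = -8 − 1.8375 = -9.8375 dBFS.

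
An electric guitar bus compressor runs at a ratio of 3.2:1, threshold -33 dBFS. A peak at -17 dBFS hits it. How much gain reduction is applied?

11 dB

The signal is 16 dB above threshold.
At 3.2:1, output sits 16/3.2 = 5 dB above threshold.
Gain reduction = 16 − 5 = 11 dB.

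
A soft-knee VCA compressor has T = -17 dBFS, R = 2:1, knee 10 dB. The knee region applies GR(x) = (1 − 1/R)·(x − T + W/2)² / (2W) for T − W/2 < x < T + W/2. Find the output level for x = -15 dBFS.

x − T + W/2 = -15 − (-17) + 5 = 7.
GR = (1 − 1/2) × 7² / 20 = 0.5 × 49 / 20 = 1.225 dB.
Output = -15 − 1.225 = -16.225 dBFS.

-16.225 dBFS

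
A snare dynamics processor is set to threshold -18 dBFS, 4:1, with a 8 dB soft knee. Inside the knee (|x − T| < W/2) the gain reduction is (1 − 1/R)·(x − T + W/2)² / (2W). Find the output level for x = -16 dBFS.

-17.6875 dBFS

x − T + W/2 = -16 − (-18) + 4 = 6.
GR = (1 − 1/4) × 6² / 16 = 0.75 × 36 / 16 = 1.6875 dB.
Output = -16 − 1.6875 = -17.6875 dBFS.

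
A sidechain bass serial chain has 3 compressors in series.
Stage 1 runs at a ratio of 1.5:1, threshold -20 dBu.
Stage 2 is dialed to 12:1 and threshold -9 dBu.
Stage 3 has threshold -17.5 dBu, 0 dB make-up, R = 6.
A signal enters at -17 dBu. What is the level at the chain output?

Stage 1: overshoot 3 dB → 3/1.5 = 2 dB → -18 dBu.
Stage 2: -18 dBu ≤ -9 dBu, so stage 2 doesn't engage; output -18 dBu.
Stage 3: -18 dBu is at or below the -17.5 dBu threshold — no compression; output -18 dBu.

-18 dBu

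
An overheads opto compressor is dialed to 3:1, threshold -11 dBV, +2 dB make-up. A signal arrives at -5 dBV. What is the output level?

-7 dBV

The input is 6 dB above the -11 dBV threshold.
3:1 compression reduces that to 6/3 = 2 dB over.
Output = -11 + 2 = -9 dBV; make-up adds 2 dB, giving -7 dBV.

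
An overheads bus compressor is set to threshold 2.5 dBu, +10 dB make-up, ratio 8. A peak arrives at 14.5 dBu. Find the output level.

The input is 12 dB above the 2.5 dBu threshold.
8:1 compression reduces that to 12/8 = 1.5 dB over.
So the level is 2.5 + 1.5 = 4 dBu; make-up adds 10 dB, giving 14 dBu.

14 dBu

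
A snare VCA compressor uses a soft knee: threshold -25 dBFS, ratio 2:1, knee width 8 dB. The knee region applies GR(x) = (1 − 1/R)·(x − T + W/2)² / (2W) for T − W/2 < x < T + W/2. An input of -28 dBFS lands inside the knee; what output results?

-28.03125 dBFS

x − T + W/2 = -28 − (-25) + 4 = 1.
GR = (1 − 1/2) × 1² / 16 = 0.5 × 1 / 16 = 0.03125 dB.
Output = -28 − 0.03125 = -28.03125 dBFS.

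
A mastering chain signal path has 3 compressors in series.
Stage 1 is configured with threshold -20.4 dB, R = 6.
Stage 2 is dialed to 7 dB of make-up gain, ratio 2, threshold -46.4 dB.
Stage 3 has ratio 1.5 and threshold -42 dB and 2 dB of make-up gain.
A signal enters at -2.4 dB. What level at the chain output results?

-28.6 dB

Stage 1: overshoot 18 dB → 18/6 = 3 dB → -17.4 dB.
Stage 2: overshoot 29 dB → 29/2 = 14.5 dB → -31.9 dB; +7 dB make-up → -24.9 dB.
Stage 3: overshoot 17.1 dB → 17.1/1.5 = 11.4 dB → -30.6 dB; +2 dB make-up → -28.6 dB.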